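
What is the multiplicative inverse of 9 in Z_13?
Since 13 is prime, by Fermat 9^(-1) ≡ 9^{11} ≡ 3 (mod 13). Verify: 9 × 3 = 27 ≡ 1 (mod 13)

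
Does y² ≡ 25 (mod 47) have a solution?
By Euler's criterion: 25^{23} ≡ 1 (mod 47). Since this equals 1, 25 is a QR.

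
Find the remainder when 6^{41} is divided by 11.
By Fermat: 6^{10} ≡ 1 mod 11. 41 = 4×10 + 1. So 6^{41} ≡ 6^{1} ≡ 6 mod 11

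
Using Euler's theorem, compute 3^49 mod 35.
By Euler: 3^{24} ≡ 1 mod 35 since gcd(3, 35) = 1. 49 = 2×24 + 1. So 3^{49} ≡ 3^{1} ≡ 3 mod 35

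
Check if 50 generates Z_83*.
ord_83(50) divides 82. For each prime q|82: 50^{41}≡82, 50^{2}≡10, none ≡ 1. So 50 has order 82 and is a primitive root mod 83.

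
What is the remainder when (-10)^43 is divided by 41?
Using Fermat: (-10)^{40} ≡ 1 mod 41. 43 ≡ 3 mod 40. So (-10)^{43} ≡ (-10)^{3} ≡ 25 mod 41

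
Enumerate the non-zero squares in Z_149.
QRs mod 149: {1, 4, 5, 6, 7, 9, 16, 17, 19, 20, 22, 24, 25, 26, 28, 29, 30, 31, 33, 35, 36, 37, 39, 42, 45, 46, 47, 49, 53, 54, 61, 63, 64, 67, 68, 69, 73, 76, 80, 81, 82, 85, 86, 88, 95, 96, 100, 102, 103, 104, 107, 110, 112, 113, 114, 116, 118, 119, 120, 121, 123, 124, 125, 127, 129, 130, 132, 133, 140, 142, 143, 144, 145, 148}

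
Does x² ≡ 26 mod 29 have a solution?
By Euler's criterion: 26^{14} ≡ 28 mod 29. Since this equals -1 (≡ 28), 26 is not a QR.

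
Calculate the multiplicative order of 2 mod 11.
Powers of 2 mod 11: 2^1≡2, 2^2≡4, 2^3≡8, 2^4≡5, 2^5≡10, 2^6≡9, 2^7≡7, 2^8≡3, 2^9≡6, 2^10≡1. Order = 10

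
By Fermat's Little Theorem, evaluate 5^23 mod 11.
By Fermat: 5^{10} ≡ 1 mod 11. 23 = 2×10 + 3. So 5^{23} ≡ 5^{3} ≡ 4 mod 11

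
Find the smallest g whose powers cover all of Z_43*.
g = 3. For each prime q|42: 3^{21}≡42, 3^{14}≡36, 3^{6}≡41, none ≡ 1, so ord_43(3) = 42 and 3 is a primitive root.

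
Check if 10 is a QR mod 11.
By Euler's criterion: 10^{5} ≡ 10 (mod 11). Since this equals -1 (≡ 10), 10 is not a QR.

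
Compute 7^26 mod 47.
By repeated squaring mod 47: 7^{1}≡7, 7^{2}≡2, 7^{4}≡4, 7^{8}≡16, 7^{16}≡21. Then 7^{26} = 7^{16+8+2} ≡ 21 × 16 × 2 ≡ 14 mod 47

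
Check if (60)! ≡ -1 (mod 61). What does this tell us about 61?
(60)! mod 61 = 60. Since this equals -1 (mod 61), Wilson confirms 61 is prime.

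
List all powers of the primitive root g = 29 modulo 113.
29^1, 29^2, ..., 29^{112} mod 113: [29, 50, 94, 14, 67, 22, 73, 83, 34, 82, 5, 32, 24, 18, 70, 109, 110, 26, 76, 57, 71, 25, 47, 7, 90, 11, 93, 98, 17, 41, 59, 16, 12, 9, 35, 111, 55, 13, 38, 85, 92, 69, 80, 60, 45, 62, 103, 49, 65, 77, 86, 8, 6, 61, 74, 112, 84, 63, 19, 99, 46, 91, 40, 30, 79, 31, 108, 81, 89, 95, 43, 4, 3, 87, 37, 56, 42, 88, 66, 106, 23, 102, 20, 15, 96, 72, 54, 97, 101, 104, 78, 2, 58, 100, 75, 28, 21, 44, 33, 53, 68, 51, 10, 64, 48, 36, 27, 105, 107, 52, 39, 1]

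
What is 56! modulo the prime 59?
(58)! = (56)! × (57) × (58) ≡ -1 mod 59. So (56)! ≡ -1 × [(58)(57)]^(-1) ≡ 29 mod 59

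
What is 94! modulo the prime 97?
(96)! = (94)! × (95) × (96) ≡ -1 mod 97. So (94)! ≡ -1 × [(96)(95)]^(-1) ≡ 48 mod 97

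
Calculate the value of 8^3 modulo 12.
8^{3} = 512 ≡ 8 mod 12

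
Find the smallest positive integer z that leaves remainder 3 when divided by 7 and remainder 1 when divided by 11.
M = 7 × 11 = 77. M₁ = 11, y₁ ≡ 2 (mod 7). M₂ = 7, y₂ ≡ 8 (mod 11). z = 3×11×2 + 1×7×8 ≡ 45 (mod 77)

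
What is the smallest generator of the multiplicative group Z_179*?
g = 2. For each prime q|178: 2^{89}≡178, 2^{2}≡4, none ≡ 1, so ord_179(2) = 178 and 2 is a primitive root.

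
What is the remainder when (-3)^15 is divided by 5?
Using Fermat: (-3)^{4} ≡ 1 (mod 5). 15 ≡ 3 (mod 4). So (-3)^{15} ≡ (-3)^{3} ≡ 3 (mod 5)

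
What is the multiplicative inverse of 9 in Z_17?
Since 17 is prime, by Fermat 9^(-1) ≡ 9^{15} ≡ 2 (mod 17). Verify: 9 × 2 = 18 ≡ 1 (mod 17)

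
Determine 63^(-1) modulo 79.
Since 79 is prime, by Fermat 63^(-1) ≡ 63^{77} ≡ 74 (mod 79). Verify: 63 × 74 = 4662 ≡ 1 (mod 79)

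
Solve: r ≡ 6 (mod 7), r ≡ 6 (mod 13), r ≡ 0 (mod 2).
M = 7 × 13 × 2 = 182. M₁ = 26, y₁ ≡ 3 (mod 7). M₂ = 14, y₂ ≡ 1 (mod 13). M₃ = 91, y₃ ≡ 1 (mod 2). r = 6×26×3 + 6×14×1 + 0×91×1 ≡ 6 (mod 182)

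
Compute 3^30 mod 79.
By repeated squaring mod 79: 3^{1}≡3, 3^{2}≡9, 3^{4}≡2, 3^{8}≡4, 3^{16}≡16. Then 3^{30} = 3^{16+8+4+2} ≡ 16 × 4 × 2 × 9 ≡ 46 mod 79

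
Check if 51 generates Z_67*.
ord_67(51) divides 66. For each prime q|66: 51^{33}≡66, 51^{22}≡37, 51^{6}≡14, none ≡ 1. So 51 has order 66 and is a primitive root mod 67.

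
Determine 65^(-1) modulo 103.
Since 103 is prime, by Fermat 65^(-1) ≡ 65^{101} ≡ 84 mod 103. Verify: 65 × 84 = 5460 ≡ 1 mod 103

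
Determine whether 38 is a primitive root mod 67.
38^{6} ≡ 1 mod 67 and 6 < 66, so ord_67(38) = 6 ≠ 66 and 38 is not a primitive root.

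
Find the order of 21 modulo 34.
Powers of 21 mod 34: 21^1≡21, 21^2≡33, 21^3≡13, 21^4≡1. So the order of 21 is 4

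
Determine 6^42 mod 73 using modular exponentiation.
By repeated squaring (mod 73): 6^{1}≡6, 6^{2}≡36, 6^{4}≡55, 6^{8}≡32, 6^{16}≡2, 6^{32}≡4. Then 6^{42} = 6^{32+8+2} ≡ 4 × 32 × 36 ≡ 9 (mod 73)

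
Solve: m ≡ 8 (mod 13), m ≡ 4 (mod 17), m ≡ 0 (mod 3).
M = 13 × 17 × 3 = 663. M₁ = 51, y₁ ≡ 12 (mod 13). M₂ = 39, y₂ ≡ 7 (mod 17). M₃ = 221, y₃ ≡ 2 (mod 3). m = 8×51×12 + 4×39×7 + 0×221×2 ≡ 21 (mod 663)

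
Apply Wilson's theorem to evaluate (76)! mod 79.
(78)! = (76)! × (77) × (78) ≡ -1 (mod 79). So (76)! ≡ -1 × [(78)(77)]^(-1) ≡ 39 (mod 79)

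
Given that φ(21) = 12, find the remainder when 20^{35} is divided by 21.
By Euler: 20^{12} ≡ 1 (mod 21) since gcd(20, 21) = 1. 35 = 2×12 + 11. So 20^{35} ≡ 20^{11} ≡ 20 (mod 21)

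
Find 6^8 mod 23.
By repeated squaring mod 23: 6^{1}≡6, 6^{2}≡13, 6^{4}≡8, 6^{8}≡18. So 6^{8} ≡ 18 mod 23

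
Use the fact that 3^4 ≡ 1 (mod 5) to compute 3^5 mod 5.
By Fermat: 3^{4} ≡ 1 (mod 5). So 3^{5} = 3^{4} · 3^{1} ≡ 3^{1} ≡ 3 (mod 5)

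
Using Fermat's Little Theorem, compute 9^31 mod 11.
By Fermat: 9^{10} ≡ 1 mod 11. 31 = 3×10 + 1. So 9^{31} ≡ 9^{1} ≡ 9 mod 11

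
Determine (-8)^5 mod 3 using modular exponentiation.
Using Fermat: (-8)^{2} ≡ 1 mod 3. 5 ≡ 1 mod 2. So (-8)^{5} ≡ (-8)^{1} ≡ 1 mod 3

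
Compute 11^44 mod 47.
By repeated squaring (mod 47): 11^{1}≡11, 11^{2}≡27, 11^{4}≡24, 11^{8}≡12, 11^{16}≡3, 11^{32}≡9. Then 11^{44} = 11^{32+8+4} ≡ 9 × 12 × 24 ≡ 7 (mod 47)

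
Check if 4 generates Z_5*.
4^{2} ≡ 1 mod 5 and 2 < 4, so ord_5(4) = 2 ≠ 4 and 4 is not a primitive root.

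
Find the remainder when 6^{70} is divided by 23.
By Fermat: 6^{22} ≡ 1 mod 23. 70 = 3×22 + 4. So 6^{70} ≡ 6^{4} ≡ 8 mod 23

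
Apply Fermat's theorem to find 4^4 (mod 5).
By Fermat's Little Theorem, 4^{4} ≡ 1 (mod 5) since 5 is prime and gcd(4, 5) = 1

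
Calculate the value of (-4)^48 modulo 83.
By repeated squaring mod 83: (-4)^{1}≡79, (-4)^{2}≡16, (-4)^{4}≡7, (-4)^{8}≡49, (-4)^{16}≡77, (-4)^{32}≡36. Then (-4)^{48} = (-4)^{32+16} ≡ 36 × 77 ≡ 33 mod 83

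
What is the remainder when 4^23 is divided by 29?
By repeated squaring mod 29: 4^{1}≡4, 4^{2}≡16, 4^{4}≡24, 4^{8}≡25, 4^{16}≡16. Then 4^{23} = 4^{16+4+2+1} ≡ 16 × 24 × 16 × 4 ≡ 13 mod 29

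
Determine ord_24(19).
Powers of 19 mod 24: 19^1≡19, 19^2≡1. Order = 2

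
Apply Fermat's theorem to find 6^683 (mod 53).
By Fermat: 6^{52} ≡ 1 (mod 53). 683 ≡ 7 (mod 52). So 6^{683} ≡ 6^{7} ≡ 43 (mod 53)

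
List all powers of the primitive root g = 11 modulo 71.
11^1, 11^2, ..., 11^{70} mod 71: [11, 50, 53, 15, 23, 40, 14, 12, 61, 32, 68, 38, 63, 54, 26, 2, 22, 29, 35, 30, 46, 9, 28, 24, 51, 64, 65, 5, 55, 37, 52, 4, 44, 58, 70, 60, 21, 18, 56, 48, 31, 57, 59, 10, 39, 3, 33, 8, 17, 45, 69, 49, 42, 36, 41, 25, 62, 43, 47, 20, 7, 6, 66, 16, 34, 19, 67, 27, 13, 1]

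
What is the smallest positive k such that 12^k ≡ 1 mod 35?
Powers of 12 mod 35: 12^1≡12, 12^2≡4, 12^3≡13, 12^4≡16, 12^5≡17, 12^6≡29, 12^7≡33, 12^8≡11, 12^9≡27, 12^10≡9, 12^11≡3, 12^12≡1. ord_35(12) = 12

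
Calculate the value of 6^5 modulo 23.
By repeated squaring (mod 23): 6^{1}≡6, 6^{2}≡13, 6^{4}≡8. Then 6^{5} = 6^{4+1} ≡ 8 × 6 ≡ 2 (mod 23)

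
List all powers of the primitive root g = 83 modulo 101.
83^1, 83^2, ..., 83^{100} mod 101: [83, 21, 26, 37, 41, 70, 53, 56, 2, 65, 42, 52, 74, 82, 39, 5, 11, 4, 29, 84, 3, 47, 63, 78, 10, 22, 8, 58, 67, 6, 94, 25, 55, 20, 44, 16, 15, 33, 12, 87, 50, 9, 40, 88, 32, 30, 66, 24, 73, 100, 18, 80, 75, 64, 60, 31, 48, 45, 99, 36, 59, 49, 27, 19, 62, 96, 90, 97, 72, 17, 98, 54, 38, 23, 91, 79, 93, 43, 34, 95, 7, 76, 46, 81, 57, 85, 86, 68, 89, 14, 51, 92, 61, 13, 69, 71, 35, 77, 28, 1]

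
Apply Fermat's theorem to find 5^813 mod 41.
By Fermat: 5^{40} ≡ 1 mod 41. 813 ≡ 13 mod 40. So 5^{813} ≡ 5^{13} ≡ 39 mod 41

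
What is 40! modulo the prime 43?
(42)! = (40)! × (41) × (42) ≡ -1 (mod 43). So (40)! ≡ -1 × [(42)(41)]^(-1) ≡ 21 (mod 43)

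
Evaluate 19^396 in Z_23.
Using Fermat: 19^{22} ≡ 1 mod 23. 396 ≡ 0 mod 22. So 19^{396} ≡ 19^{0} ≡ 1 mod 23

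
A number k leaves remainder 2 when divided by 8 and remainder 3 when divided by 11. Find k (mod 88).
M = 8 × 11 = 88. M₁ = 11, y₁ ≡ 3 (mod 8). M₂ = 8, y₂ ≡ 7 (mod 11). k = 2×11×3 + 3×8×7 ≡ 58 (mod 88)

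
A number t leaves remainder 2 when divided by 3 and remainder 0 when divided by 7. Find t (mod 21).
M = 3 × 7 = 21. M₁ = 7, y₁ ≡ 1 (mod 3). M₂ = 3, y₂ ≡ 5 (mod 7). t = 2×7×1 + 0×3×5 ≡ 14 (mod 21)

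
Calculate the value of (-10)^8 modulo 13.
By repeated squaring (mod 13): (-10)^{1}≡3, (-10)^{2}≡9, (-10)^{4}≡3, (-10)^{8}≡9. So (-10)^{8} ≡ 9 (mod 13)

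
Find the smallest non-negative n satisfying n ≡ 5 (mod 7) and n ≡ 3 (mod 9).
M = 7 × 9 = 63. M₁ = 9, y₁ ≡ 4 (mod 7). M₂ = 7, y₂ ≡ 4 (mod 9). n = 5×9×4 + 3×7×4 ≡ 12 (mod 63)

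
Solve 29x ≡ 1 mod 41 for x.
Since 41 is prime, by Fermat 29^(-1) ≡ 29^{39} ≡ 17 mod 41. Verify: 29 × 17 = 493 ≡ 1 mod 41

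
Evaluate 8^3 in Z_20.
8^{3} = 512 ≡ 12 (mod 20)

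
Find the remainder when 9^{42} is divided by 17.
By Fermat: 9^{16} ≡ 1 (mod 17). 42 = 2×16 + 10. So 9^{42} ≡ 9^{10} ≡ 13 (mod 17)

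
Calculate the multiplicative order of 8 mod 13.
Powers of 8 mod 13: 8^1≡8, 8^2≡12, 8^3≡5, 8^4≡1. So the order of 8 is 4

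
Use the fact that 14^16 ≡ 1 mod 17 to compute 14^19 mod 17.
By Fermat: 14^{16} ≡ 1 mod 17. So 14^{19} = 14^{16} · 14^{3} ≡ 14^{3} ≡ 7 mod 17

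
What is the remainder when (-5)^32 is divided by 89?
By repeated squaring mod 89: (-5)^{1}≡84, (-5)^{2}≡25, (-5)^{4}≡2, (-5)^{8}≡4, (-5)^{16}≡16, (-5)^{32}≡78. So (-5)^{32} ≡ 78 mod 89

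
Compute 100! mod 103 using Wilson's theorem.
(102)! = (100)! × (101) × (102) ≡ -1 mod 103. So (100)! ≡ -1 × [(102)(101)]^(-1) ≡ 51 mod 103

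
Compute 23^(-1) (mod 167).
Since 167 is prime, by Fermat 23^(-1) ≡ 23^{165} ≡ 138 (mod 167). Verify: 23 × 138 = 3174 ≡ 1 (mod 167)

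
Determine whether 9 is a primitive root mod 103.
9^{17} ≡ 1 mod 103 and 17 < 102, so ord_103(9) = 17 ≠ 102 and 9 is not a primitive root.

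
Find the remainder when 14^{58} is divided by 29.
By Fermat: 14^{28} ≡ 1 (mod 29). 58 = 2×28 + 2. So 14^{58} ≡ 14^{2} ≡ 22 (mod 29)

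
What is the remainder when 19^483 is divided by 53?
Using Fermat: 19^{52} ≡ 1 mod 53. 483 ≡ 15 mod 52. So 19^{483} ≡ 19^{15} ≡ 18 mod 53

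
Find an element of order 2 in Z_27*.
26 has order 2 mod 27 since 26^{2} ≡ 1 (mod 27) and no smaller power works.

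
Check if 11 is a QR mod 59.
By Euler's criterion: 11^{29} ≡ 58 mod 59. Since this equals -1 (≡ 58), 11 is not a QR.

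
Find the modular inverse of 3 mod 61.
Since 61 is prime, by Fermat 3^(-1) ≡ 3^{59} ≡ 41 (mod 61). Verify: 3 × 41 = 123 ≡ 1 (mod 61)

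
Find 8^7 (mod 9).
By repeated squaring (mod 9): 8^{1}≡8, 8^{2}≡1, 8^{4}≡1. Then 8^{7} = 8^{4+2+1} ≡ 1 × 1 × 8 ≡ 8 (mod 9)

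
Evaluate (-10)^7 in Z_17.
By repeated squaring mod 17: (-10)^{1}≡7, (-10)^{2}≡15, (-10)^{4}≡4. Then (-10)^{7} = (-10)^{4+2+1} ≡ 4 × 15 × 7 ≡ 12 mod 17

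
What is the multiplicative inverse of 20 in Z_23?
Since 23 is prime, by Fermat 20^(-1) ≡ 20^{21} ≡ 15 (mod 23). Verify: 20 × 15 = 300 ≡ 1 (mod 23)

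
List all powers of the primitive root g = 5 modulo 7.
5^1, 5^2, ..., 5^{6} mod 7: [5, 4, 6, 2, 3, 1]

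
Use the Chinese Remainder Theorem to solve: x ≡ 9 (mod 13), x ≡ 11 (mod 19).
M = 13 × 19 = 247. M₁ = 19, y₁ ≡ 11 (mod 13). M₂ = 13, y₂ ≡ 3 (mod 19). x = 9×19×11 + 11×13×3 ≡ 87 (mod 247)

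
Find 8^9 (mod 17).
By repeated squaring (mod 17): 8^{1}≡8, 8^{2}≡13, 8^{4}≡16, 8^{8}≡1. Then 8^{9} = 8^{8+1} ≡ 1 × 8 ≡ 8 (mod 17)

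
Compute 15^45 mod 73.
By repeated squaring mod 73: 15^{1}≡15, 15^{2}≡6, 15^{4}≡36, 15^{8}≡55, 15^{16}≡32, 15^{32}≡2. Then 15^{45} = 15^{32+8+4+1} ≡ 2 × 55 × 36 × 15 ≡ 51 mod 73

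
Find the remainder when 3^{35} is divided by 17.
By Fermat: 3^{16} ≡ 1 mod 17. 35 = 2×16 + 3. So 3^{35} ≡ 3^{3} ≡ 10 mod 17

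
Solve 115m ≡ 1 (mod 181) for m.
Since 181 is prime, by Fermat 115^(-1) ≡ 115^{179} ≡ 85 (mod 181). Verify: 115 × 85 = 9775 ≡ 1 (mod 181)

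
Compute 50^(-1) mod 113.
Since 113 is prime, by Fermat 50^(-1) ≡ 50^{111} ≡ 52 mod 113. Verify: 50 × 52 = 2600 ≡ 1 mod 113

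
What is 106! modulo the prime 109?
(108)! = (106)! × (107) × (108) ≡ -1 (mod 109). So (106)! ≡ -1 × [(108)(107)]^(-1) ≡ 54 (mod 109)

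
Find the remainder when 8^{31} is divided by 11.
By Fermat: 8^{10} ≡ 1 mod 11. 31 = 3×10 + 1. So 8^{31} ≡ 8^{1} ≡ 8 mod 11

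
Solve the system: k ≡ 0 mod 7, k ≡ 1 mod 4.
M = 7 × 4 = 28. M₁ = 4, y₁ ≡ 2 mod 7. M₂ = 7, y₂ ≡ 3 mod 4. k = 0×4×2 + 1×7×3 ≡ 21 mod 28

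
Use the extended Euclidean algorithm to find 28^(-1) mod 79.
Extended GCD: 28(-31) + 79(11) = 1. So 28^(-1) ≡ -31 ≡ 48 (mod 79). Verify: 28 × 48 = 1344 ≡ 1 (mod 79)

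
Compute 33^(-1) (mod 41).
Since 41 is prime, by Fermat 33^(-1) ≡ 33^{39} ≡ 5 (mod 41). Verify: 33 × 5 = 165 ≡ 1 (mod 41)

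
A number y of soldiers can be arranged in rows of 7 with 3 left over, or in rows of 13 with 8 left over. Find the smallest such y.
M = 7 × 13 = 91. M₁ = 13, y₁ ≡ 6 (mod 7). M₂ = 7, y₂ ≡ 2 (mod 13). y = 3×13×6 + 8×7×2 ≡ 73 (mod 91)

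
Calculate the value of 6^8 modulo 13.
By repeated squaring mod 13: 6^{1}≡6, 6^{2}≡10, 6^{4}≡9, 6^{8}≡3. So 6^{8} ≡ 3 mod 13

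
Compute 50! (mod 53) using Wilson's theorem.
(52)! = (50)! × (51) × (52) ≡ -1 (mod 53). So (50)! ≡ -1 × [(52)(51)]^(-1) ≡ 26 (mod 53)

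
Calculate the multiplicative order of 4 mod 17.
Powers of 4 mod 17: 4^1≡4, 4^2≡16, 4^3≡13, 4^4≡1. Order = 4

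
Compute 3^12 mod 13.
Using Fermat: 3^{12} ≡ 1 mod 13. 12 ≡ 0 mod 12. So 3^{12} ≡ 3^{0} ≡ 1 mod 13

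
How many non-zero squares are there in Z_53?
For prime 53, there are (p-1)/2 = (53-1)/2 = 26 quadratic residues (excluding 0).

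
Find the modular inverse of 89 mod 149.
Since 149 is prime, by Fermat 89^(-1) ≡ 89^{147} ≡ 72 (mod 149). Verify: 89 × 72 = 6408 ≡ 1 (mod 149)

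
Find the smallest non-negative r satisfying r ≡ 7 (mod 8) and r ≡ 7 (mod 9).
M = 8 × 9 = 72. M₁ = 9, y₁ ≡ 1 (mod 8). M₂ = 8, y₂ ≡ 8 (mod 9). r = 7×9×1 + 7×8×8 ≡ 7 (mod 72)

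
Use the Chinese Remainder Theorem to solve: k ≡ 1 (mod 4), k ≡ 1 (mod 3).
M = 4 × 3 = 12. M₁ = 3, y₁ ≡ 3 (mod 4). M₂ = 4, y₂ ≡ 1 (mod 3). k = 1×3×3 + 1×4×1 ≡ 1 (mod 12)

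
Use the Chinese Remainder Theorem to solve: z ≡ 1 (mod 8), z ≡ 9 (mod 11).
M = 8 × 11 = 88. M₁ = 11, y₁ ≡ 3 (mod 8). M₂ = 8, y₂ ≡ 7 (mod 11). z = 1×11×3 + 9×8×7 ≡ 9 (mod 88)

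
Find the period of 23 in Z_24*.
Powers of 23 mod 24: 23^1≡23, 23^2≡1. ord_24(23) = 2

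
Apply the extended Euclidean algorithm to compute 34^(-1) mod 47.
Extended GCD: 34(18) + 47(-13) = 1. So 34^(-1) ≡ 18 mod 47. Verify: 34 × 18 = 612 ≡ 1 mod 47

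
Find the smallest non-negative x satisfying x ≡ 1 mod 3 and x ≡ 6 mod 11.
M = 3 × 11 = 33. M₁ = 11, y₁ ≡ 2 mod 3. M₂ = 3, y₂ ≡ 4 mod 11. x = 1×11×2 + 6×3×4 ≡ 28 mod 33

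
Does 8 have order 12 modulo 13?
8^{4} ≡ 1 mod 13 and 4 < 12, so ord_13(8) = 4 ≠ 12 and 8 is not a primitive root.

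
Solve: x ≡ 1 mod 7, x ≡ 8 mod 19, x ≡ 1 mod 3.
M = 7 × 19 × 3 = 399. M₁ = 57, y₁ ≡ 1 mod 7. M₂ = 21, y₂ ≡ 10 mod 19. M₃ = 133, y₃ ≡ 1 mod 3. x = 1×57×1 + 8×21×10 + 1×133×1 ≡ 274 mod 399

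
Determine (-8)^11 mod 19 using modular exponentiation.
By repeated squaring (mod 19): (-8)^{1}≡11, (-8)^{2}≡7, (-8)^{4}≡11, (-8)^{8}≡7. Then (-8)^{11} = (-8)^{8+2+1} ≡ 7 × 7 × 11 ≡ 7 (mod 19)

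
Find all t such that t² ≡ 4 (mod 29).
The square roots of 4 mod 29 are 27 and 2. Verify: 27² = 729 ≡ 4 (mod 29)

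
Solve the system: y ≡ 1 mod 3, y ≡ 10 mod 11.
M = 3 × 11 = 33. M₁ = 11, y₁ ≡ 2 mod 3. M₂ = 3, y₂ ≡ 4 mod 11. y = 1×11×2 + 10×3×4 ≡ 10 mod 33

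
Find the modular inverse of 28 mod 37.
Since 37 is prime, by Fermat 28^(-1) ≡ 28^{35} ≡ 4 mod 37. Verify: 28 × 4 = 112 ≡ 1 mod 37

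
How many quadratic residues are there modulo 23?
Exactly half the non-zero residues mod a prime are QRs: (23-1)/2 = 11.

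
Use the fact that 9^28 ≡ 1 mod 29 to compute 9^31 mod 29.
By Fermat: 9^{28} ≡ 1 mod 29. So 9^{31} = 9^{28} · 9^{3} ≡ 9^{3} ≡ 4 mod 29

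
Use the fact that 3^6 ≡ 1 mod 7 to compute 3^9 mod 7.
By Fermat: 3^{6} ≡ 1 mod 7. So 3^{9} = 3^{6} · 3^{3} ≡ 3^{3} ≡ 6 mod 7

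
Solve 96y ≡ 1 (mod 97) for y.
Since 97 is prime, by Fermat 96^(-1) ≡ 96^{95} ≡ 96 (mod 97). Verify: 96 × 96 = 9216 ≡ 1 (mod 97)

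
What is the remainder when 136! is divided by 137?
By Wilson's theorem, (136)! ≡ -1 ≡ 136 (mod 137)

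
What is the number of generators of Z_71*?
A prime p has φ(p-1) primitive roots; here φ(70) = 24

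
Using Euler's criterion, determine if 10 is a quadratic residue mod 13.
By Euler's criterion: 10^{6} ≡ 1 (mod 13). Since this equals 1, 10 is a QR.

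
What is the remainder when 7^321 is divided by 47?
Using Fermat: 7^{46} ≡ 1 mod 47. 321 ≡ 45 mod 46. So 7^{321} ≡ 7^{45} ≡ 27 mod 47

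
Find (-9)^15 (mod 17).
By repeated squaring (mod 17): (-9)^{1}≡8, (-9)^{2}≡13, (-9)^{4}≡16, (-9)^{8}≡1. Then (-9)^{15} = (-9)^{8+4+2+1} ≡ 1 × 16 × 13 × 8 ≡ 15 (mod 17)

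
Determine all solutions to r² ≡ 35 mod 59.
The square roots of 35 mod 59 are 25 and 34. Verify: 25² = 625 ≡ 35 mod 59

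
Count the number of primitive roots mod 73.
There are φ(73-1) = φ(72) = 24 primitive roots modulo 73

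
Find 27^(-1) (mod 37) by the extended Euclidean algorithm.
Extended GCD: 27(11) + 37(-8) = 1. So 27^(-1) ≡ 11 (mod 37). Verify: 27 × 11 = 297 ≡ 1 (mod 37)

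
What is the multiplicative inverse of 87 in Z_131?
Since 131 is prime, by Fermat 87^(-1) ≡ 87^{129} ≡ 128 mod 131. Verify: 87 × 128 = 11136 ≡ 1 mod 131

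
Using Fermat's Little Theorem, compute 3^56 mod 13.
By Fermat: 3^{12} ≡ 1 mod 13. 56 = 4×12 + 8. So 3^{56} ≡ 3^{8} ≡ 9 mod 13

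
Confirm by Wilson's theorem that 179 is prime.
(178)! mod 179 = 178. Since this equals -1 mod 179, Wilson confirms 179 is prime.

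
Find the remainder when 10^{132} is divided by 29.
By Fermat: 10^{28} ≡ 1 (mod 29). 132 = 4×28 + 20. So 10^{132} ≡ 10^{20} ≡ 7 (mod 29)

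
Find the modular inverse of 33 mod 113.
Since 113 is prime, by Fermat 33^(-1) ≡ 33^{111} ≡ 24 mod 113. Verify: 33 × 24 = 792 ≡ 1 mod 113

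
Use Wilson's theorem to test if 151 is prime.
(150)! mod 151 = 150. Since 150 ≡ -1 mod 151, 151 is prime.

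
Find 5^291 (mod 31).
Using Fermat: 5^{30} ≡ 1 (mod 31). 291 ≡ 21 (mod 30). So 5^{291} ≡ 5^{21} ≡ 1 (mod 31)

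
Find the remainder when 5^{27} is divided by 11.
By Fermat: 5^{10} ≡ 1 (mod 11). 27 = 2×10 + 7. So 5^{27} ≡ 5^{7} ≡ 3 (mod 11)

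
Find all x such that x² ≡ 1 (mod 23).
The square roots of 1 mod 23 are 1 and 22. Verify: 1² = 1 ≡ 1 (mod 23)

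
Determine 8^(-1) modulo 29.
Since 29 is prime, by Fermat 8^(-1) ≡ 8^{27} ≡ 11 (mod 29). Verify: 8 × 11 = 88 ≡ 1 (mod 29)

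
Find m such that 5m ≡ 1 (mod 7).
Since 7 is prime, by Fermat 5^(-1) ≡ 5^{5} ≡ 3 (mod 7). Verify: 5 × 3 = 15 ≡ 1 (mod 7)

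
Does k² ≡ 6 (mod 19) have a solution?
By Euler's criterion: 6^{9} ≡ 1 (mod 19). Since this equals 1, 6 is a QR.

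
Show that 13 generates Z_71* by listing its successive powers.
13^1, 13^2, ..., 13^{70} mod 71: [13, 27, 67, 19, 34, 16, 66, 6, 7, 20, 47, 43, 62, 25, 41, 36, 42, 49, 69, 45, 17, 8, 33, 3, 39, 10, 59, 57, 31, 48, 56, 18, 21, 60, 70, 58, 44, 4, 52, 37, 55, 5, 65, 64, 51, 24, 28, 9, 46, 30, 35, 29, 22, 2, 26, 54, 63, 38, 68, 32, 61, 12, 14, 40, 23, 15, 53, 50, 11, 1]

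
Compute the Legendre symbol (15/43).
(15/43) = 15^{21} mod 43 = 1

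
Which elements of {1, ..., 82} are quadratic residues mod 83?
QRs mod 83: {1, 3, 4, 7, 9, 10, 11, 12, 16, 17, 21, 23, 25, 26, 27, 28, 29, 30, 31, 33, 36, 37, 38, 40, 41, 44, 48, 49, 51, 59, 61, 63, 64, 65, 68, 69, 70, 75, 77, 78, 81}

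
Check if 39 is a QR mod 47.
By Euler's criterion: 39^{23} ≡ 46 mod 47. Since this equals -1 (≡ 46), 39 is not a QR.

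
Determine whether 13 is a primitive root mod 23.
13^{11} ≡ 1 mod 23 and 11 < 22, so ord_23(13) = 11 ≠ 22 and 13 is not a primitive root.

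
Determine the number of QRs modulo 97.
The squaring map on Z_97* is 2-to-1, so there are (96)/2 = 48 QRs.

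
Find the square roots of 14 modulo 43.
The square roots of 14 mod 43 are 10 and 33. Verify: 10² = 100 ≡ 14 mod 43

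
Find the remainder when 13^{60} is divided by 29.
By Fermat: 13^{28} ≡ 1 mod 29. 60 = 2×28 + 4. So 13^{60} ≡ 13^{4} ≡ 25 mod 29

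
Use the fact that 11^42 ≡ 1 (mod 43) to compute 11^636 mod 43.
By Fermat: 11^{42} ≡ 1 (mod 43). 636 ≡ 6 (mod 42). So 11^{636} ≡ 11^{6} ≡ 4 (mod 43)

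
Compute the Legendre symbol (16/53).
(16/53) = 16^{26} mod 53 = 1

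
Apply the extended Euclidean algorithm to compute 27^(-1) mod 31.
Extended GCD: 27(-8) + 31(7) = 1. So 27^(-1) ≡ -8 ≡ 23 mod 31. Verify: 27 × 23 = 621 ≡ 1 mod 31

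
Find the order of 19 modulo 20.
Powers of 19 mod 20: 19^1≡19, 19^2≡1. ord_20(19) = 2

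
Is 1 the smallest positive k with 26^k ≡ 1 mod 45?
Powers of 26 mod 45: 26^1≡26, 26^2≡1. 26^1≡26≢1, so ord ≠ 1. No, the actual order is 2.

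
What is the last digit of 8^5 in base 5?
Using Fermat: 8^{4} ≡ 1 mod 5. 5 ≡ 1 mod 4. So 8^{5} ≡ 8^{1} ≡ 3 mod 5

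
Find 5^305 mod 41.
Using Fermat: 5^{40} ≡ 1 mod 41. 305 ≡ 25 mod 40. So 5^{305} ≡ 5^{25} ≡ 9 mod 41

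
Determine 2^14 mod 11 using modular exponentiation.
Using Fermat: 2^{10} ≡ 1 mod 11. 14 ≡ 4 mod 10. So 2^{14} ≡ 2^{4} ≡ 5 mod 11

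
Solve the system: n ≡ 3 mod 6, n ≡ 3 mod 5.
M = 6 × 5 = 30. M₁ = 5, y₁ ≡ 5 mod 6. M₂ = 6, y₂ ≡ 1 mod 5. n = 3×5×5 + 3×6×1 ≡ 3 mod 30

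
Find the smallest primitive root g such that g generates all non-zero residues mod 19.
g = 2. For each prime q|18: 2^{9}≡18, 2^{6}≡7, none ≡ 1, so ord_19(2) = 18 and 2 is a primitive root.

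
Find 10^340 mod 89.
Using Fermat: 10^{88} ≡ 1 mod 89. 340 ≡ 76 mod 88. So 10^{340} ≡ 10^{76} ≡ 39 mod 89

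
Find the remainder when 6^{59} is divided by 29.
By Fermat: 6^{28} ≡ 1 (mod 29). 59 = 2×28 + 3. So 6^{59} ≡ 6^{3} ≡ 13 (mod 29)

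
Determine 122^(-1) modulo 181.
Since 181 is prime, by Fermat 122^(-1) ≡ 122^{179} ≡ 46 mod 181. Verify: 122 × 46 = 5612 ≡ 1 mod 181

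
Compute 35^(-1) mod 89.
Since 89 is prime, by Fermat 35^(-1) ≡ 35^{87} ≡ 28 mod 89. Verify: 35 × 28 = 980 ≡ 1 mod 89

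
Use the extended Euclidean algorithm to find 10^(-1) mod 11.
Extended GCD: 10(-1) + 11(1) = 1. So 10^(-1) ≡ -1 ≡ 10 (mod 11). Verify: 10 × 10 = 100 ≡ 1 (mod 11)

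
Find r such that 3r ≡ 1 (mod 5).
Since 5 is prime, by Fermat 3^(-1) ≡ 3^{3} ≡ 2 (mod 5). Verify: 3 × 2 = 6 ≡ 1 (mod 5)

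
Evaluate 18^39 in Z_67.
By repeated squaring (mod 67): 18^{1}≡18, 18^{2}≡56, 18^{4}≡54, 18^{8}≡35, 18^{16}≡19, 18^{32}≡26. Then 18^{39} = 18^{32+4+2+1} ≡ 26 × 54 × 56 × 18 ≡ 58 (mod 67)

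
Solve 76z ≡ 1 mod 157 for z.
Since 157 is prime, by Fermat 76^(-1) ≡ 76^{155} ≡ 31 mod 157. Verify: 76 × 31 = 2356 ≡ 1 mod 157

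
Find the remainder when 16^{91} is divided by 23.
By Fermat: 16^{22} ≡ 1 (mod 23). 91 = 4×22 + 3. So 16^{91} ≡ 16^{3} ≡ 2 (mod 23)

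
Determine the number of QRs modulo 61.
The squaring map on Z_61* is 2-to-1, so there are (60)/2 = 30 QRs.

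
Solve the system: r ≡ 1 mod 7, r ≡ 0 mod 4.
M = 7 × 4 = 28. M₁ = 4, y₁ ≡ 2 mod 7. M₂ = 7, y₂ ≡ 3 mod 4. r = 1×4×2 + 0×7×3 ≡ 8 mod 28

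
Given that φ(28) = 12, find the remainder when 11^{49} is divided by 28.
By Euler: 11^{12} ≡ 1 mod 28 since gcd(11, 28) = 1. 49 = 4×12 + 1. So 11^{49} ≡ 11^{1} ≡ 11 mod 28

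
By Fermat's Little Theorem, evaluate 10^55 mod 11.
By Fermat: 10^{10} ≡ 1 (mod 11). 55 = 5×10 + 5. So 10^{55} ≡ 10^{5} ≡ 10 (mod 11)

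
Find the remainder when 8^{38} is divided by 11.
By Fermat: 8^{10} ≡ 1 mod 11. 38 = 3×10 + 8. So 8^{38} ≡ 8^{8} ≡ 5 mod 11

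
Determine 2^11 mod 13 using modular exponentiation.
By repeated squaring (mod 13): 2^{1}≡2, 2^{2}≡4, 2^{4}≡3, 2^{8}≡9. Then 2^{11} = 2^{8+2+1} ≡ 9 × 4 × 2 ≡ 7 (mod 13)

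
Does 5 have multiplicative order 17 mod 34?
Powers of 5 mod 34: 5^1≡5, 5^2≡25, 5^3≡23, 5^4≡13, 5^5≡31, 5^6≡19, 5^7≡27, 5^8≡33, 5^9≡29, 5^10≡9, 5^11≡11, 5^12≡21, 5^13≡3, 5^14≡15, 5^15≡7, 5^16≡1. Already 5^16≡1, so the order is 16 < 17. No, the actual order is 16.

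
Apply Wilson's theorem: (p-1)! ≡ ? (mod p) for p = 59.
By Wilson's theorem, (58)! ≡ -1 ≡ 58 (mod 59)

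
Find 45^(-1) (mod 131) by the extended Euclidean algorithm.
Extended GCD: 45(-32) + 131(11) = 1. So 45^(-1) ≡ -32 ≡ 99 (mod 131). Verify: 45 × 99 = 4455 ≡ 1 (mod 131)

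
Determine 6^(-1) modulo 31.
Since 31 is prime, by Fermat 6^(-1) ≡ 6^{29} ≡ 26 (mod 31). Verify: 6 × 26 = 156 ≡ 1 (mod 31)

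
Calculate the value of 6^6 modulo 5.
Using Fermat: 6^{4} ≡ 1 mod 5. 6 ≡ 2 mod 4. So 6^{6} ≡ 6^{2} ≡ 1 mod 5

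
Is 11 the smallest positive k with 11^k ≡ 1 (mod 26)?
Powers of 11 mod 26: 11^1≡11, 11^2≡17, 11^3≡5, 11^4≡3, 11^5≡7, 11^6≡25, 11^7≡15, 11^8≡9, 11^9≡21, 11^10≡23, 11^11≡19, 11^12≡1. 11^11≡19≢1, so ord ≠ 11. No, the actual order is 12.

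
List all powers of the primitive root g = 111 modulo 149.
111^1, 111^2, ..., 111^{148} mod 149: [111, 103, 109, 30, 52, 110, 141, 6, 70, 22, 58, 31, 14, 64, 101, 36, 122, 132, 50, 37, 84, 86, 10, 67, 136, 47, 2, 73, 57, 69, 60, 104, 71, 133, 12, 140, 44, 116, 62, 28, 128, 53, 72, 95, 115, 100, 74, 19, 23, 20, 134, 123, 94, 4, 146, 114, 138, 120, 59, 142, 117, 24, 131, 88, 83, 124, 56, 107, 106, 144, 41, 81, 51, 148, 38, 46, 40, 119, 97, 39, 8, 143, 79, 127, 91, 118, 135, 85, 48, 113, 27, 17, 99, 112, 65, 63, 139, 82, 13, 102, 147, 76, 92, 80, 89, 45, 78, 16, 137, 9, 105, 33, 87, 121, 21, 96, 77, 54, 34, 49, 75, 130, 126, 129, 15, 26, 55, 145, 3, 35, 11, 29, 90, 7, 32, 125, 18, 61, 66, 25, 93, 42, 43, 5, 108, 68, 98, 1]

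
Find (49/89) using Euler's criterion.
(49/89) = 49^{44} mod 89 = 1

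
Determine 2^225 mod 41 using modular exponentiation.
Using Fermat: 2^{40} ≡ 1 mod 41. 225 ≡ 25 mod 40. So 2^{225} ≡ 2^{25} ≡ 32 mod 41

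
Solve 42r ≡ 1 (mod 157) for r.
Since 157 is prime, by Fermat 42^(-1) ≡ 42^{155} ≡ 86 (mod 157). Verify: 42 × 86 = 3612 ≡ 1 (mod 157)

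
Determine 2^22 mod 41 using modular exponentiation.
By repeated squaring mod 41: 2^{1}≡2, 2^{2}≡4, 2^{4}≡16, 2^{8}≡10, 2^{16}≡18. Then 2^{22} = 2^{16+4+2} ≡ 18 × 16 × 4 ≡ 4 mod 41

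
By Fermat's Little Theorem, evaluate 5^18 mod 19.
By Fermat's Little Theorem, 5^{18} ≡ 1 mod 19 since 19 is prime and gcd(5, 19) = 1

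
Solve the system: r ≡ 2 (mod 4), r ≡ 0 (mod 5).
M = 4 × 5 = 20. M₁ = 5, y₁ ≡ 1 (mod 4). M₂ = 4, y₂ ≡ 4 (mod 5). r = 2×5×1 + 0×4×4 ≡ 10 (mod 20)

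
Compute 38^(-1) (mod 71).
Since 71 is prime, by Fermat 38^(-1) ≡ 38^{69} ≡ 43 (mod 71). Verify: 38 × 43 = 1634 ≡ 1 (mod 71)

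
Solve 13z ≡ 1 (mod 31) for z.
Since 31 is prime, by Fermat 13^(-1) ≡ 13^{29} ≡ 12 (mod 31). Verify: 13 × 12 = 156 ≡ 1 (mod 31)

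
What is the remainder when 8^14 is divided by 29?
By repeated squaring mod 29: 8^{1}≡8, 8^{2}≡6, 8^{4}≡7, 8^{8}≡20. Then 8^{14} = 8^{8+4+2} ≡ 20 × 7 × 6 ≡ 28 mod 29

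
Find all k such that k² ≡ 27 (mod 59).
The square roots of 27 mod 59 are 26 and 33. Verify: 26² = 676 ≡ 27 (mod 59)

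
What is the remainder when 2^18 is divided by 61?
By repeated squaring (mod 61): 2^{1}≡2, 2^{2}≡4, 2^{4}≡16, 2^{8}≡12, 2^{16}≡22. Then 2^{18} = 2^{16+2} ≡ 22 × 4 ≡ 27 (mod 61)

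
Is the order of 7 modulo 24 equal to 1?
Powers of 7 mod 24: 7^1≡7, 7^2≡1. 7^1≡7≢1, so ord ≠ 1. No, the actual order is 2.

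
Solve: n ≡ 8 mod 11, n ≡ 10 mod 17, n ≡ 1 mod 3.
M = 11 × 17 × 3 = 561. M₁ = 51, y₁ ≡ 8 mod 11. M₂ = 33, y₂ ≡ 16 mod 17. M₃ = 187, y₃ ≡ 1 mod 3. n = 8×51×8 + 10×33×16 + 1×187×1 ≡ 316 mod 561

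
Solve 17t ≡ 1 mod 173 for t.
Since 173 is prime, by Fermat 17^(-1) ≡ 17^{171} ≡ 112 mod 173. Verify: 17 × 112 = 1904 ≡ 1 mod 173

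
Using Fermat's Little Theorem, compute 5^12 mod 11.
By Fermat: 5^{10} ≡ 1 mod 11. So 5^{12} = 5^{10} · 5^{2} ≡ 5^{2} ≡ 3 mod 11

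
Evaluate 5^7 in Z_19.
By repeated squaring mod 19: 5^{1}≡5, 5^{2}≡6, 5^{4}≡17. Then 5^{7} = 5^{4+2+1} ≡ 17 × 6 × 5 ≡ 16 mod 19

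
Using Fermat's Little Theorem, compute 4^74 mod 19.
By Fermat: 4^{18} ≡ 1 mod 19. 74 = 4×18 + 2. So 4^{74} ≡ 4^{2} ≡ 16 mod 19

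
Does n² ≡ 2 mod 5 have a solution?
By Euler's criterion: 2^{2} ≡ 4 mod 5. Since this equals -1 (≡ 4), 2 is not a QR.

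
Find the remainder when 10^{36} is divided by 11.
By Fermat: 10^{10} ≡ 1 mod 11. 36 = 3×10 + 6. So 10^{36} ≡ 10^{6} ≡ 1 mod 11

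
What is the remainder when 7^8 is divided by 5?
Using Fermat: 7^{4} ≡ 1 (mod 5). 8 ≡ 0 (mod 4). So 7^{8} ≡ 7^{0} ≡ 1 (mod 5)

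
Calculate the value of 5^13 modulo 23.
By repeated squaring (mod 23): 5^{1}≡5, 5^{2}≡2, 5^{4}≡4, 5^{8}≡16. Then 5^{13} = 5^{8+4+1} ≡ 16 × 4 × 5 ≡ 21 (mod 23)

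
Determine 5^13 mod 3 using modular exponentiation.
Using Fermat: 5^{2} ≡ 1 (mod 3). 13 ≡ 1 (mod 2). So 5^{13} ≡ 5^{1} ≡ 2 (mod 3)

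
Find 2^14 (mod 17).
By repeated squaring (mod 17): 2^{1}≡2, 2^{2}≡4, 2^{4}≡16, 2^{8}≡1. Then 2^{14} = 2^{8+4+2} ≡ 1 × 16 × 4 ≡ 13 (mod 17)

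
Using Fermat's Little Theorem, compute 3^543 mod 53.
By Fermat: 3^{52} ≡ 1 (mod 53). 543 ≡ 23 (mod 52). So 3^{543} ≡ 3^{23} ≡ 51 (mod 53)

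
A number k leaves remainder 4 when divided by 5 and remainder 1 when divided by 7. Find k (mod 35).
M = 5 × 7 = 35. M₁ = 7, y₁ ≡ 3 (mod 5). M₂ = 5, y₂ ≡ 3 (mod 7). k = 4×7×3 + 1×5×3 ≡ 29 (mod 35)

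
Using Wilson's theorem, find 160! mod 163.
(162)! = (160)! × (161) × (162) ≡ -1 mod 163. So (160)! ≡ -1 × [(162)(161)]^(-1) ≡ 81 mod 163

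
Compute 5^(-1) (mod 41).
Since 41 is prime, by Fermat 5^(-1) ≡ 5^{39} ≡ 33 (mod 41). Verify: 5 × 33 = 165 ≡ 1 (mod 41)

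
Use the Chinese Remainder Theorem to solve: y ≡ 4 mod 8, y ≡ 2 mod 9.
M = 8 × 9 = 72. M₁ = 9, y₁ ≡ 1 mod 8. M₂ = 8, y₂ ≡ 8 mod 9. y = 4×9×1 + 2×8×8 ≡ 20 mod 72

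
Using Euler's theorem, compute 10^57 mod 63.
By Euler: 10^{36} ≡ 1 mod 63 since gcd(10, 63) = 1. 57 = 1×36 + 21. So 10^{57} ≡ 10^{21} ≡ 55 mod 63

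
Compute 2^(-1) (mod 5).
Since 5 is prime, by Fermat 2^(-1) ≡ 2^{3} ≡ 3 (mod 5). Verify: 2 × 3 = 6 ≡ 1 (mod 5)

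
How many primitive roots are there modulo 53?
A prime p has φ(p-1) primitive roots; here φ(52) = 24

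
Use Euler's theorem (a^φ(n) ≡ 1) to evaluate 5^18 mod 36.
By Euler: 5^{12} ≡ 1 (mod 36) since gcd(5, 36) = 1. 18 = 1×12 + 6. So 5^{18} ≡ 5^{6} ≡ 1 (mod 36)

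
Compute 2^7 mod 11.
By repeated squaring mod 11: 2^{1}≡2, 2^{2}≡4, 2^{4}≡5. Then 2^{7} = 2^{4+2+1} ≡ 5 × 4 × 2 ≡ 7 mod 11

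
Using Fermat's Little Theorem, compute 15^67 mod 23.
By Fermat: 15^{22} ≡ 1 (mod 23). 67 = 3×22 + 1. So 15^{67} ≡ 15^{1} ≡ 15 (mod 23)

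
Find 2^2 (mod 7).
2^{2} = 4 ≡ 4 (mod 7)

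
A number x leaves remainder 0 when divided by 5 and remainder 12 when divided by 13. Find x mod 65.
M = 5 × 13 = 65. M₁ = 13, y₁ ≡ 2 mod 5. M₂ = 5, y₂ ≡ 8 mod 13. x = 0×13×2 + 12×5×8 ≡ 25 mod 65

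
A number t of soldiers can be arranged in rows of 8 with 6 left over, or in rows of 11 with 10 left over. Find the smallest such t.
M = 8 × 11 = 88. M₁ = 11, y₁ ≡ 3 (mod 8). M₂ = 8, y₂ ≡ 7 (mod 11). t = 6×11×3 + 10×8×7 ≡ 54 (mod 88)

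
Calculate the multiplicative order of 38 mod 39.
Powers of 38 mod 39: 38^1≡38, 38^2≡1. ord_39(38) = 2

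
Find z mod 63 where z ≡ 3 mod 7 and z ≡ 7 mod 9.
M = 7 × 9 = 63. M₁ = 9, y₁ ≡ 4 mod 7. M₂ = 7, y₂ ≡ 4 mod 9. z = 3×9×4 + 7×7×4 ≡ 52 mod 63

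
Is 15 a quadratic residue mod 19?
By Euler's criterion: 15^{9} ≡ 18 mod 19. Since this equals -1 (≡ 18), 15 is not a QR.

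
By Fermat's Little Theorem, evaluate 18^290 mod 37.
By Fermat: 18^{36} ≡ 1 (mod 37). 290 ≡ 2 (mod 36). So 18^{290} ≡ 18^{2} ≡ 28 (mod 37)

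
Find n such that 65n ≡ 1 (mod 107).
Since 107 is prime, by Fermat 65^(-1) ≡ 65^{105} ≡ 28 (mod 107). Verify: 65 × 28 = 1820 ≡ 1 (mod 107)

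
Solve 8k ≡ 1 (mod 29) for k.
Since 29 is prime, by Fermat 8^(-1) ≡ 8^{27} ≡ 11 (mod 29). Verify: 8 × 11 = 88 ≡ 1 (mod 29)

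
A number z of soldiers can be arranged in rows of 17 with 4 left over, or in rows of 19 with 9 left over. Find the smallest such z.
M = 17 × 19 = 323. M₁ = 19, y₁ ≡ 9 (mod 17). M₂ = 17, y₂ ≡ 9 (mod 19). z = 4×19×9 + 9×17×9 ≡ 123 (mod 323)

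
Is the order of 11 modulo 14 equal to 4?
Powers of 11 mod 14: 11^1≡11, 11^2≡9, 11^3≡1. Already 11^3≡1, so the order is 3 < 4. No, the actual order is 3.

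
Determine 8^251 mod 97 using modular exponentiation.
Using Fermat: 8^{96} ≡ 1 mod 97. 251 ≡ 59 mod 96. So 8^{251} ≡ 8^{59} ≡ 70 mod 97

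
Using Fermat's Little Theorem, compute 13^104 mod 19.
By Fermat: 13^{18} ≡ 1 mod 19. 104 = 5×18 + 14. So 13^{104} ≡ 13^{14} ≡ 5 mod 19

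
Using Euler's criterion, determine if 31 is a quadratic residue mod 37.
By Euler's criterion: 31^{18} ≡ 36 (mod 37). Since this equals -1 (≡ 36), 31 is not a QR.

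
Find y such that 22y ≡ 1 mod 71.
Since 71 is prime, by Fermat 22^(-1) ≡ 22^{69} ≡ 42 mod 71. Verify: 22 × 42 = 924 ≡ 1 mod 71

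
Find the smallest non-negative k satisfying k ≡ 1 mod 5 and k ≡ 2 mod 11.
M = 5 × 11 = 55. M₁ = 11, y₁ ≡ 1 mod 5. M₂ = 5, y₂ ≡ 9 mod 11. k = 1×11×1 + 2×5×9 ≡ 46 mod 55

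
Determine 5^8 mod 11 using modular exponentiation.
By repeated squaring (mod 11): 5^{1}≡5, 5^{2}≡3, 5^{4}≡9, 5^{8}≡4. So 5^{8} ≡ 4 (mod 11)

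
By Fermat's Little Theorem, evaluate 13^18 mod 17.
By Fermat: 13^{16} ≡ 1 (mod 17). So 13^{18} = 13^{16} · 13^{2} ≡ 13^{2} ≡ 16 (mod 17)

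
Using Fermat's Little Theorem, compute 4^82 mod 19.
By Fermat: 4^{18} ≡ 1 mod 19. 82 = 4×18 + 10. So 4^{82} ≡ 4^{10} ≡ 4 mod 19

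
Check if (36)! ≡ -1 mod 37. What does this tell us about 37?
(36)! mod 37 = 36. Since this equals -1 mod 37, Wilson confirms 37 is prime.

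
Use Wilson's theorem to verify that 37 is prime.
(36)! mod 37 = 36. Since this equals -1 mod 37, Wilson confirms 37 is prime.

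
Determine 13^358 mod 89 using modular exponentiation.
Using Fermat: 13^{88} ≡ 1 (mod 89). 358 ≡ 6 (mod 88). So 13^{358} ≡ 13^{6} ≡ 72 (mod 89)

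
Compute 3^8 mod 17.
By repeated squaring (mod 17): 3^{1}≡3, 3^{2}≡9, 3^{4}≡13, 3^{8}≡16. So 3^{8} ≡ 16 (mod 17)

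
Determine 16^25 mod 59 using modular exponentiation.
By repeated squaring mod 59: 16^{1}≡16, 16^{2}≡20, 16^{4}≡46, 16^{8}≡51, 16^{16}≡5. Then 16^{25} = 16^{16+8+1} ≡ 5 × 51 × 16 ≡ 9 mod 59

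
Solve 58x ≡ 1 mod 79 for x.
Since 79 is prime, by Fermat 58^(-1) ≡ 58^{77} ≡ 15 mod 79. Verify: 58 × 15 = 870 ≡ 1 mod 79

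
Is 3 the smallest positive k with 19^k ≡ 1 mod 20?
Powers of 19 mod 20: 19^1≡19, 19^2≡1. Already 19^2≡1, so the order is 2 < 3. No, the actual order is 2.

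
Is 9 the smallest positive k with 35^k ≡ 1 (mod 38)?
Powers of 35 mod 38: 35^1≡35, 35^2≡9, 35^3≡11, 35^4≡5, 35^5≡23, 35^6≡7, 35^7≡17, 35^8≡25, 35^9≡1. First k with 35^k≡1 is k=9. Yes, ord_38(35) = 9.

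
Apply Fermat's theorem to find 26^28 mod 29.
By Fermat's Little Theorem, 26^{28} ≡ 1 mod 29 since 29 is prime and gcd(26, 29) = 1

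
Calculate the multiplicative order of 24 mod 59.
Powers of 24 mod 59: 24^1≡24, 24^2≡45, 24^3≡18, 24^4≡19, 24^5≡43, 24^6≡29, 24^7≡47, 24^8≡7, 24^9≡50, 24^10≡20, 24^11≡8, 24^12≡15, 24^13≡6, 24^14≡26, 24^15≡34, 24^16≡49, 24^17≡55, 24^18≡22, 24^19≡56, 24^20≡46, 24^21≡42, 24^22≡5, 24^23≡2, 24^24≡48, 24^25≡31, 24^26≡36, 24^27≡38, 24^28≡27, 24^29≡58, 24^30≡35, 24^31≡14, 24^32≡41, 24^33≡40, 24^34≡16, 24^35≡30, 24^36≡12, 24^37≡52, 24^38≡9, 24^39≡39, 24^40≡51, 24^41≡44, 24^42≡53, 24^43≡33, 24^44≡25, 24^45≡10, 24^46≡4, 24^47≡37, 24^48≡3, 24^49≡13, 24^50≡17, 24^51≡54, 24^52≡57, 24^53≡11, 24^54≡28, 24^55≡23, 24^56≡21, 24^57≡32, 24^58≡1. ord_59(24) = 58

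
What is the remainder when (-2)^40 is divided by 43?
By repeated squaring (mod 43): (-2)^{1}≡41, (-2)^{2}≡4, (-2)^{4}≡16, (-2)^{8}≡41, (-2)^{16}≡4, (-2)^{32}≡16. Then (-2)^{40} = (-2)^{32+8} ≡ 16 × 41 ≡ 11 (mod 43)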